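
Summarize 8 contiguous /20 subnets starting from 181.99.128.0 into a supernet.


Original prefix: /20
Number of subnets: 8 = 2^3
New prefix = 20 - 3 = 17
Supernet: 181.99.128.0/17


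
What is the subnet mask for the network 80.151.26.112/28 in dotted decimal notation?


/28 means 28 network bits, 4 host bits
Binary: 11111111111111111111111111110000
Mask: 255.255.255.240


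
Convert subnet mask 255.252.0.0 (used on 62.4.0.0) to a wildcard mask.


Subnet mask: 255.252.0.0
Wildcard = 255.255.255.255 - subnet mask
255 - 255 = 0
255 - 252 = 3
255 - 0 = 255
255 - 0 = 255
Wildcard: 0.3.255.255


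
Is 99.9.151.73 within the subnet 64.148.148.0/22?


Subnet network: 64.148.148.0
Test IP AND mask: 99.9.148.0
No, 99.9.151.73 is not in 64.148.148.0/22


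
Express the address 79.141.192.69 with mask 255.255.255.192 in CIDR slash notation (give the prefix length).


Binary: 11111111.11111111.11111111.11000000
Count leading 1s
Prefix: /26


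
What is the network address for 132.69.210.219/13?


IP:   10000100.01000101.11010010.11011011
Mask: 11111111.11111000.00000000.00000000
AND operation:
Net:  10000100.01000000.00000000.00000000
Network: 132.64.0.0/13


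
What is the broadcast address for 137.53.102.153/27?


Network: 137.53.102.128/27
Host bits = 5
Set all host bits to 1:
Broadcast: 137.53.102.159


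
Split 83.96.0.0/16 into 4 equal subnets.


New prefix = 16 + 2 = 18
Each subnet has 16384 addresses
  83.96.0.0/18
  83.96.64.0/18
  83.96.128.0/18
  83.96.192.0/18
Subnets: 83.96.0.0/18, 83.96.64.0/18, 83.96.128.0/18, 83.96.192.0/18


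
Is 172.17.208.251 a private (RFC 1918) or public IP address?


RFC 1918 private ranges:
  10.0.0.0/8 (10.0.0.0 - 10.255.255.255)
  172.16.0.0/12 (172.16.0.0 - 172.31.255.255)
  192.168.0.0/16 (192.168.0.0 - 192.168.255.255)
Private (in 172.16.0.0/12)


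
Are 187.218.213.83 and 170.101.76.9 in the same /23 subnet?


Mask: 255.255.254.0
187.218.213.83 AND mask = 187.218.212.0
170.101.76.9 AND mask = 170.101.76.0
No, different subnets (187.218.212.0 vs 170.101.76.0)


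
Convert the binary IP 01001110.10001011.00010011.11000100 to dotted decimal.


01001110 = 78
10001011 = 139
00010011 = 19
11000100 = 196
IP: 78.139.19.196


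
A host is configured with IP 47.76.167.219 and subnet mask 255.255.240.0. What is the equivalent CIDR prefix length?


Binary: 11111111.11111111.11110000.00000000
Count leading 1s
Prefix: /20


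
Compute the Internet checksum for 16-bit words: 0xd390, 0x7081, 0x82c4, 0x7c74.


Sum all words (with carry folding):
+ 0xd390 = 0xd390
+ 0x7081 = 0x4412
+ 0x82c4 = 0xc6d6
+ 0x7c74 = 0x434b
One's complement: ~0x434b
Checksum = 0xbcb4


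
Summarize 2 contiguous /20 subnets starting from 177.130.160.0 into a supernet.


Original prefix: /20
Number of subnets: 2 = 2^1
New prefix = 20 - 1 = 19
Supernet: 177.130.160.0/19


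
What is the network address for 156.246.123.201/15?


IP:   10011100.11110110.01111011.11001001
Mask: 11111111.11111110.00000000.00000000
AND operation:
Net:  10011100.11110110.00000000.00000000
Network: 156.246.0.0/15


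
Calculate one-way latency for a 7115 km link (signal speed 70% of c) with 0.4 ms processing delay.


Speed = 0.7 * 3e5 km/s = 210000 km/s
Propagation delay = 7115 / 210000 = 0.0339 s = 33.881 ms
Processing delay = 0.4 ms
Total one-way latency = 34.281 ms


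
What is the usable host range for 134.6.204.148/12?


Network: 134.0.0.0
Broadcast: 134.15.255.255
First usable = network + 1
Last usable = broadcast - 1
Range: 134.0.0.1 to 134.15.255.254


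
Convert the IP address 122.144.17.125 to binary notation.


122 = 01111010
144 = 10010000
17 = 00010001
125 = 01111101
Binary: 01111010.10010000.00010001.01111101


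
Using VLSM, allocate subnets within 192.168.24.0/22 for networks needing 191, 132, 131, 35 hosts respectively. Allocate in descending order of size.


191 hosts -> /24 (254 usable): 192.168.24.0/24
132 hosts -> /24 (254 usable): 192.168.25.0/24
131 hosts -> /24 (254 usable): 192.168.26.0/24
35 hosts -> /26 (62 usable): 192.168.27.0/26
Allocation: 192.168.24.0/24 (191 hosts, 254 usable); 192.168.25.0/24 (132 hosts, 254 usable); 192.168.26.0/24 (131 hosts, 254 usable); 192.168.27.0/26 (35 hosts, 62 usable)


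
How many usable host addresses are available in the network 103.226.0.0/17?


Host bits = 32 - 17 = 15
Total addresses = 2^15 = 32768
Usable = total - 2 (network and broadcast)
Usable hosts: 32766


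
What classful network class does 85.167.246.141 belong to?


First octet: 85
Binary: 01010101
0xxxxxxx -> Class A (1-126)
Class A, default mask 255.0.0.0 (/8)


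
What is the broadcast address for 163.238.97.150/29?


Network: 163.238.97.144/29
Host bits = 3
Set all host bits to 1:
Broadcast: 163.238.97.151


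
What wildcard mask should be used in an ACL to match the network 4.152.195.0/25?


Subnet mask: 255.255.255.128
Wildcard = 255.255.255.255 - subnet mask
255 - 255 = 0
255 - 255 = 0
255 - 255 = 0
255 - 128 = 127
Wildcard: 0.0.0.127


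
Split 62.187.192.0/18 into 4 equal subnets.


New prefix = 18 + 2 = 20
Each subnet has 4096 addresses
  62.187.192.0/20
  62.187.208.0/20
  62.187.224.0/20
  62.187.240.0/20
Subnets: 62.187.192.0/20, 62.187.208.0/20, 62.187.224.0/20, 62.187.240.0/20


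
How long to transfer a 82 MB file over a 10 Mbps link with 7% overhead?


Effective throughput = 10 * (1 - 7/100) = 9.3 Mbps
File size in Mb = 82 * 8 = 656 Mb
Time = 656 / 9.3
Time = 70.5376 seconds


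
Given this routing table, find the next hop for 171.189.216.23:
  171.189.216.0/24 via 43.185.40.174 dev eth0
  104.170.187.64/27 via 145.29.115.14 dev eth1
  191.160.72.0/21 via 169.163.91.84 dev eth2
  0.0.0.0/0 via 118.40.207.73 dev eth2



Longest prefix match for 171.189.216.23:
  /24 171.189.216.0: MATCH
  /27 104.170.187.64: no
  /21 191.160.72.0: no
  /0 0.0.0.0: MATCH
Selected: next-hop 43.185.40.174 via eth0 (matched /24)


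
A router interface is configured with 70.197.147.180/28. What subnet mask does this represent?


/28 means 28 network bits, 4 host bits
Binary: 11111111111111111111111111110000
Mask: 255.255.255.240


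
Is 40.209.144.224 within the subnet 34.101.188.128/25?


Subnet network: 34.101.188.128
Test IP AND mask: 40.209.144.128
No, 40.209.144.224 is not in 34.101.188.128/25


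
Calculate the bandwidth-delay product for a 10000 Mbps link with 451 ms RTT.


BDP = bandwidth * RTT
= 10000 Mbps * 451 ms
= 10000 * 1e6 * 451 / 1000 bits
= 4510000000 bits
= 563750000 bytes
= 550537.1094 KB
BDP = 4510000000 bits (563750000 bytes)


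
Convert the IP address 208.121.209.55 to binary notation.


208 = 11010000
121 = 01111001
209 = 11010001
55 = 00110111
Binary: 11010000.01111001.11010001.00110111


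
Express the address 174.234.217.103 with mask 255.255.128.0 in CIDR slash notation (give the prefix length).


Binary: 11111111.11111111.10000000.00000000
Count leading 1s
Prefix: /17


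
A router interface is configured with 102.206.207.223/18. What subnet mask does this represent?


/18 means 18 network bits, 14 host bits
Binary: 11111111111111111100000000000000
Mask: 255.255.192.0


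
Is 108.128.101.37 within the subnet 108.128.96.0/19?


Subnet network: 108.128.96.0
Test IP AND mask: 108.128.96.0
Yes, 108.128.101.37 is in 108.128.96.0/19


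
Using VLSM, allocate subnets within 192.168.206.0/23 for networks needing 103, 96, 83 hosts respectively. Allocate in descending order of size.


103 hosts -> /25 (126 usable): 192.168.206.0/25
96 hosts -> /25 (126 usable): 192.168.206.128/25
83 hosts -> /25 (126 usable): 192.168.207.0/25
Allocation: 192.168.206.0/25 (103 hosts, 126 usable); 192.168.206.128/25 (96 hosts, 126 usable); 192.168.207.0/25 (83 hosts, 126 usable)


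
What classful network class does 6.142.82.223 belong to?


First octet: 6
Binary: 00000110
0xxxxxxx -> Class A (1-126)
Class A, default mask 255.0.0.0 (/8)


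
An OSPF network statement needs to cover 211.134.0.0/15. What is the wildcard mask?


Subnet mask: 255.254.0.0
Wildcard = 255.255.255.255 - subnet mask
255 - 255 = 0
255 - 254 = 1
255 - 0 = 255
255 - 0 = 255
Wildcard: 0.1.255.255


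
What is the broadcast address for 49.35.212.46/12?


Network: 49.32.0.0/12
Host bits = 20
Set all host bits to 1:
Broadcast: 49.47.255.255


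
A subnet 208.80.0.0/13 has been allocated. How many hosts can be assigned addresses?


Host bits = 32 - 13 = 19
Total addresses = 2^19 = 524288
Usable = total - 2 (network and broadcast)
Usable hosts: 524286


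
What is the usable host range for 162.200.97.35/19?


Network: 162.200.96.0
Broadcast: 162.200.127.255
First usable = network + 1
Last usable = broadcast - 1
Range: 162.200.96.1 to 162.200.127.254


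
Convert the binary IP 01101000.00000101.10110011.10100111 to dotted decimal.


01101000 = 104
00000101 = 5
10110011 = 179
10100111 = 167
IP: 104.5.179.167


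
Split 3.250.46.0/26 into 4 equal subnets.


New prefix = 26 + 2 = 28
Each subnet has 16 addresses
  3.250.46.0/28
  3.250.46.16/28
  3.250.46.32/28
  3.250.46.48/28
Subnets: 3.250.46.0/28, 3.250.46.16/28, 3.250.46.32/28, 3.250.46.48/28


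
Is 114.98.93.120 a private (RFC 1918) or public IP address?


RFC 1918 private ranges:
  10.0.0.0/8 (10.0.0.0 - 10.255.255.255)
  172.16.0.0/12 (172.16.0.0 - 172.31.255.255)
  192.168.0.0/16 (192.168.0.0 - 192.168.255.255)
Public (not in any RFC 1918 range)


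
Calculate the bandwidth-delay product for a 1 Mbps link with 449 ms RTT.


BDP = bandwidth * RTT
= 1 Mbps * 449 ms
= 1 * 1e6 * 449 / 1000 bits
= 449000 bits
= 56125 bytes
= 54.8096 KB
BDP = 449000 bits (56125 bytes)


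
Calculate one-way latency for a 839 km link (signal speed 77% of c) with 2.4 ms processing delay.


Speed = 0.77 * 3e5 km/s = 231000 km/s
Propagation delay = 839 / 231000 = 0.0036 s = 3.632 ms
Processing delay = 2.4 ms
Total one-way latency = 6.032 ms


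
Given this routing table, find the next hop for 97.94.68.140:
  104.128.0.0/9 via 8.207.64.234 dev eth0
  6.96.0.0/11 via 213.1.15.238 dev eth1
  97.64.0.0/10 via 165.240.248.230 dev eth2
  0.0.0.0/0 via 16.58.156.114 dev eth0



Longest prefix match for 97.94.68.140:
  /9 104.128.0.0: no
  /11 6.96.0.0: no
  /10 97.64.0.0: MATCH
  /0 0.0.0.0: MATCH
Selected: next-hop 165.240.248.230 via eth2 (matched /10)


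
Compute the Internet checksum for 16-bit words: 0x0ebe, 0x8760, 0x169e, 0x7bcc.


Sum all words (with carry folding):
+ 0x0ebe = 0x0ebe
+ 0x8760 = 0x961e
+ 0x169e = 0xacbc
+ 0x7bcc = 0x2889
One's complement: ~0x2889
Checksum = 0xd776


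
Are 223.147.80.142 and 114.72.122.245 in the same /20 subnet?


Mask: 255.255.240.0
223.147.80.142 AND mask = 223.147.80.0
114.72.122.245 AND mask = 114.72.112.0
No, different subnets (223.147.80.0 vs 114.72.112.0)


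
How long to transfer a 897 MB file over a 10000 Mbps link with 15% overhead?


Effective throughput = 10000 * (1 - 15/100) = 8500 Mbps
File size in Mb = 897 * 8 = 7176 Mb
Time = 7176 / 8500
Time = 0.8442 seconds


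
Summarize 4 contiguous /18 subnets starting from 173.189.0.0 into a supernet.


Original prefix: /18
Number of subnets: 4 = 2^2
New prefix = 18 - 2 = 16
Supernet: 173.189.0.0/16


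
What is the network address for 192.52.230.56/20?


IP:   11000000.00110100.11100110.00111000
Mask: 11111111.11111111.11110000.00000000
AND operation:
Net:  11000000.00110100.11100000.00000000
Network: 192.52.224.0/20


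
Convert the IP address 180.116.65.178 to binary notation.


180 = 10110100
116 = 01110100
65 = 01000001
178 = 10110010
Binary: 10110100.01110100.01000001.10110010


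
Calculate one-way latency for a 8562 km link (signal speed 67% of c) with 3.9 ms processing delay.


Speed = 0.67 * 3e5 km/s = 201000 km/s
Propagation delay = 8562 / 201000 = 0.0426 s = 42.597 ms
Processing delay = 3.9 ms
Total one-way latency = 46.497 ms


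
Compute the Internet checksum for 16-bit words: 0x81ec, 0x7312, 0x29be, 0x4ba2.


Sum all words (with carry folding):
+ 0x81ec = 0x81ec
+ 0x7312 = 0xf4fe
+ 0x29be = 0x1ebd
+ 0x4ba2 = 0x6a5f
One's complement: ~0x6a5f
Checksum = 0x95a0


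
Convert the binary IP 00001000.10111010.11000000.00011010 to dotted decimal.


00001000 = 8
10111010 = 186
11000000 = 192
00011010 = 26
IP: 8.186.192.26


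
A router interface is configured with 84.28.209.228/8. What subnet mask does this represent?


/8 means 8 network bits, 24 host bits
Binary: 11111111000000000000000000000000
Mask: 255.0.0.0


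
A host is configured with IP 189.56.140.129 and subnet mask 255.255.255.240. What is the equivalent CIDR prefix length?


Binary: 11111111.11111111.11111111.11110000
Count leading 1s
Prefix: /28


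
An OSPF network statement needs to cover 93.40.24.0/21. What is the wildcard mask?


Subnet mask: 255.255.248.0
Wildcard = 255.255.255.255 - subnet mask
255 - 255 = 0
255 - 255 = 0
255 - 248 = 7
255 - 0 = 255
Wildcard: 0.0.7.255


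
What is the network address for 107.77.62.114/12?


IP:   01101011.01001101.00111110.01110010
Mask: 11111111.11110000.00000000.00000000
AND operation:
Net:  01101011.01000000.00000000.00000000
Network: 107.64.0.0/12


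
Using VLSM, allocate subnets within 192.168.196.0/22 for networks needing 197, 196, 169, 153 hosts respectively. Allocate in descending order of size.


197 hosts -> /24 (254 usable): 192.168.196.0/24
196 hosts -> /24 (254 usable): 192.168.197.0/24
169 hosts -> /24 (254 usable): 192.168.198.0/24
153 hosts -> /24 (254 usable): 192.168.199.0/24
Allocation: 192.168.196.0/24 (197 hosts, 254 usable); 192.168.197.0/24 (196 hosts, 254 usable); 192.168.198.0/24 (169 hosts, 254 usable); 192.168.199.0/24 (153 hosts, 254 usable)


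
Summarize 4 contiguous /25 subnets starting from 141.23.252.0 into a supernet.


Original prefix: /25
Number of subnets: 4 = 2^2
New prefix = 25 - 2 = 23
Supernet: 141.23.252.0/23


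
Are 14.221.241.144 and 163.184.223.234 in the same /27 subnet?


Mask: 255.255.255.224
14.221.241.144 AND mask = 14.221.241.128
163.184.223.234 AND mask = 163.184.223.224
No, different subnets (14.221.241.128 vs 163.184.223.224)


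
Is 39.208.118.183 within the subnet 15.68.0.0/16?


Subnet network: 15.68.0.0
Test IP AND mask: 39.208.0.0
No, 39.208.118.183 is not in 15.68.0.0/16


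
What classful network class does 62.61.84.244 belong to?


First octet: 62
Binary: 00111110
0xxxxxxx -> Class A (1-126)
Class A, default mask 255.0.0.0 (/8)


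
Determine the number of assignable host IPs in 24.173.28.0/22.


Host bits = 32 - 22 = 10
Total addresses = 2^10 = 1024
Usable = total - 2 (network and broadcast)
Usable hosts: 1022


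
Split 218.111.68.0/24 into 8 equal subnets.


New prefix = 24 + 3 = 27
Each subnet has 32 addresses
  218.111.68.0/27
  218.111.68.32/27
  218.111.68.64/27
  218.111.68.96/27
  218.111.68.128/27
  218.111.68.160/27
  218.111.68.192/27
  218.111.68.224/27
Subnets: 218.111.68.0/27, 218.111.68.32/27, 218.111.68.64/27, 218.111.68.96/27, 218.111.68.128/27, 218.111.68.160/27, 218.111.68.192/27, 218.111.68.224/27


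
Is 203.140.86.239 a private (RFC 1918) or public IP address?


RFC 1918 private ranges:
  10.0.0.0/8 (10.0.0.0 - 10.255.255.255)
  172.16.0.0/12 (172.16.0.0 - 172.31.255.255)
  192.168.0.0/16 (192.168.0.0 - 192.168.255.255)
Public (not in any RFC 1918 range)


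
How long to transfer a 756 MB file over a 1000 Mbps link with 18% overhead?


Effective throughput = 1000 * (1 - 18/100) = 820.0 Mbps
File size in Mb = 756 * 8 = 6048 Mb
Time = 6048 / 820.0
Time = 7.3756 seconds


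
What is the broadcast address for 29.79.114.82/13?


Network: 29.72.0.0/13
Host bits = 19
Set all host bits to 1:
Broadcast: 29.79.255.255


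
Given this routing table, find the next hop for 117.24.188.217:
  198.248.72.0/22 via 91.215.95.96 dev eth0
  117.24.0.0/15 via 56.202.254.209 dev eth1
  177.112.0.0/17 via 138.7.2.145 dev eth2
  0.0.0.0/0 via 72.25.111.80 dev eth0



Longest prefix match for 117.24.188.217:
  /22 198.248.72.0: no
  /15 117.24.0.0: MATCH
  /17 177.112.0.0: no
  /0 0.0.0.0: MATCH
Selected: next-hop 56.202.254.209 via eth1 (matched /15)


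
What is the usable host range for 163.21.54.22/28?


Network: 163.21.54.16
Broadcast: 163.21.54.31
First usable = network + 1
Last usable = broadcast - 1
Range: 163.21.54.17 to 163.21.54.30


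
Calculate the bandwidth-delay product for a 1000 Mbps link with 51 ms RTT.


BDP = bandwidth * RTT
= 1000 Mbps * 51 ms
= 1000 * 1e6 * 51 / 1000 bits
= 51000000 bits
= 6375000 bytes
= 6225.5859 KB
BDP = 51000000 bits (6375000 bytes)


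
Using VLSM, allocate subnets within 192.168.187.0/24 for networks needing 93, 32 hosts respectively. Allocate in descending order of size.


93 hosts -> /25 (126 usable): 192.168.187.0/25
32 hosts -> /26 (62 usable): 192.168.187.128/26
Allocation: 192.168.187.0/25 (93 hosts, 126 usable); 192.168.187.128/26 (32 hosts, 62 usable)


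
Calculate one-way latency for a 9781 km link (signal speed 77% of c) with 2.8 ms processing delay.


Speed = 0.77 * 3e5 km/s = 231000 km/s
Propagation delay = 9781 / 231000 = 0.0423 s = 42.342 ms
Processing delay = 2.8 ms
Total one-way latency = 45.142 ms


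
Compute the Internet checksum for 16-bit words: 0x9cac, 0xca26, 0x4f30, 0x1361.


Sum all words (with carry folding):
+ 0x9cac = 0x9cac
+ 0xca26 = 0x66d3
+ 0x4f30 = 0xb603
+ 0x1361 = 0xc964
One's complement: ~0xc964
Checksum = 0x369b


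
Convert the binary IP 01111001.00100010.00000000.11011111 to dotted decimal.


01111001 = 121
00100010 = 34
00000000 = 0
11011111 = 223
IP: 121.34.0.223


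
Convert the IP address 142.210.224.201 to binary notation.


142 = 10001110
210 = 11010010
224 = 11100000
201 = 11001001
Binary: 10001110.11010010.11100000.11001001


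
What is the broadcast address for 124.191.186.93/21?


Network: 124.191.184.0/21
Host bits = 11
Set all host bits to 1:
Broadcast: 124.191.191.255


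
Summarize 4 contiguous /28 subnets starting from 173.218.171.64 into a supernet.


Original prefix: /28
Number of subnets: 4 = 2^2
New prefix = 28 - 2 = 26
Supernet: 173.218.171.64/26


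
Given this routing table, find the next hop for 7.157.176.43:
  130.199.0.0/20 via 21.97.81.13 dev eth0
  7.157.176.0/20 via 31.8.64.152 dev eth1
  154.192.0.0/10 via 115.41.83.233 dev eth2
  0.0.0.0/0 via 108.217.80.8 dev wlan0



Longest prefix match for 7.157.176.43:
  /20 130.199.0.0: no
  /20 7.157.176.0: MATCH
  /10 154.192.0.0: no
  /0 0.0.0.0: MATCH
Selected: next-hop 31.8.64.152 via eth1 (matched /20)


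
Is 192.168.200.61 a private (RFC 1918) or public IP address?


RFC 1918 private ranges:
  10.0.0.0/8 (10.0.0.0 - 10.255.255.255)
  172.16.0.0/12 (172.16.0.0 - 172.31.255.255)
  192.168.0.0/16 (192.168.0.0 - 192.168.255.255)
Private (in 192.168.0.0/16)


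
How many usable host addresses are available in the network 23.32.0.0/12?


Host bits = 32 - 12 = 20
Total addresses = 2^20 = 1048576
Usable = total - 2 (network and broadcast)
Usable hosts: 1048574


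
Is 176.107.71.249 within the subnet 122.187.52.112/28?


Subnet network: 122.187.52.112
Test IP AND mask: 176.107.71.240
No, 176.107.71.249 is not in 122.187.52.112/28


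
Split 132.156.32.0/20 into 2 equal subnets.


New prefix = 20 + 1 = 21
Each subnet has 2048 addresses
  132.156.32.0/21
  132.156.40.0/21
Subnets: 132.156.32.0/21, 132.156.40.0/21


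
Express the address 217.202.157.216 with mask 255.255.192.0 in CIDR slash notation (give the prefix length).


Binary: 11111111.11111111.11000000.00000000
Count leading 1s
Prefix: /18


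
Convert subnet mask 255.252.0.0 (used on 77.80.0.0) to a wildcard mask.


Subnet mask: 255.252.0.0
Wildcard = 255.255.255.255 - subnet mask
255 - 255 = 0
255 - 252 = 3
255 - 0 = 255
255 - 0 = 255
Wildcard: 0.3.255.255


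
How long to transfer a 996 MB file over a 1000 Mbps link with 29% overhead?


Effective throughput = 1000 * (1 - 29/100) = 710 Mbps
File size in Mb = 996 * 8 = 7968 Mb
Time = 7968 / 710
Time = 11.2225 seconds


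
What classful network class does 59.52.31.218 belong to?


First octet: 59
Binary: 00111011
0xxxxxxx -> Class A (1-126)
Class A, default mask 255.0.0.0 (/8)


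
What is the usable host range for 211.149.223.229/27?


Network: 211.149.223.224
Broadcast: 211.149.223.255
First usable = network + 1
Last usable = broadcast - 1
Range: 211.149.223.225 to 211.149.223.254


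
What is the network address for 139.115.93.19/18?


IP:   10001011.01110011.01011101.00010011
Mask: 11111111.11111111.11000000.00000000
AND operation:
Net:  10001011.01110011.01000000.00000000
Network: 139.115.64.0/18


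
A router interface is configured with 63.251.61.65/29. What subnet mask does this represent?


/29 means 29 network bits, 3 host bits
Binary: 11111111111111111111111111111000
Mask: 255.255.255.248


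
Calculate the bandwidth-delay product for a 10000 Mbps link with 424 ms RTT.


BDP = bandwidth * RTT
= 10000 Mbps * 424 ms
= 10000 * 1e6 * 424 / 1000 bits
= 4240000000 bits
= 530000000 bytes
= 517578.125 KB
BDP = 4240000000 bits (530000000 bytes)


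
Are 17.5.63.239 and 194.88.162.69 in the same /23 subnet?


Mask: 255.255.254.0
17.5.63.239 AND mask = 17.5.62.0
194.88.162.69 AND mask = 194.88.162.0
No, different subnets (17.5.62.0 vs 194.88.162.0)


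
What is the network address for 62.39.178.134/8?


IP:   00111110.00100111.10110010.10000110
Mask: 11111111.00000000.00000000.00000000
AND operation:
Net:  00111110.00000000.00000000.00000000
Network: 62.0.0.0/8


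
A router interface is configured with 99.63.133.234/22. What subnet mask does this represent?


/22 means 22 network bits, 10 host bits
Binary: 11111111111111111111110000000000
Mask: 255.255.252.0


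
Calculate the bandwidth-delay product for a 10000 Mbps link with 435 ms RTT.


BDP = bandwidth * RTT
= 10000 Mbps * 435 ms
= 10000 * 1e6 * 435 / 1000 bits
= 4350000000 bits
= 543750000 bytes
= 531005.8594 KB
BDP = 4350000000 bits (543750000 bytes)


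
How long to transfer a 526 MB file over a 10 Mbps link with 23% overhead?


Effective throughput = 10 * (1 - 23/100) = 7.7 Mbps
File size in Mb = 526 * 8 = 4208 Mb
Time = 4208 / 7.7
Time = 546.4935 seconds


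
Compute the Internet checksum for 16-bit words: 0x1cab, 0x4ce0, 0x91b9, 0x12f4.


Sum all words (with carry folding):
+ 0x1cab = 0x1cab
+ 0x4ce0 = 0x698b
+ 0x91b9 = 0xfb44
+ 0x12f4 = 0x0e39
One's complement: ~0x0e39
Checksum = 0xf1c6


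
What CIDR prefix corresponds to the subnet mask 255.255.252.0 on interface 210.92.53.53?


Binary: 11111111.11111111.11111100.00000000
Count leading 1s
Prefix: /22


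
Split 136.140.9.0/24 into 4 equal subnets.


New prefix = 24 + 2 = 26
Each subnet has 64 addresses
  136.140.9.0/26
  136.140.9.64/26
  136.140.9.128/26
  136.140.9.192/26
Subnets: 136.140.9.0/26, 136.140.9.64/26, 136.140.9.128/26, 136.140.9.192/26


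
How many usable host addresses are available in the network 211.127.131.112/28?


Host bits = 32 - 28 = 4
Total addresses = 2^4 = 16
Usable = total - 2 (network and broadcast)
Usable hosts: 14


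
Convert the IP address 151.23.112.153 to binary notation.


151 = 10010111
23 = 00010111
112 = 01110000
153 = 10011001
Binary: 10010111.00010111.01110000.10011001


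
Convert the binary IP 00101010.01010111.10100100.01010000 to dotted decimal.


00101010 = 42
01010111 = 87
10100100 = 164
01010000 = 80
IP: 42.87.164.80


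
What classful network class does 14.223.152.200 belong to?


First octet: 14
Binary: 00001110
0xxxxxxx -> Class A (1-126)
Class A, default mask 255.0.0.0 (/8)


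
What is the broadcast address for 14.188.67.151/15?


Network: 14.188.0.0/15
Host bits = 17
Set all host bits to 1:
Broadcast: 14.189.255.255


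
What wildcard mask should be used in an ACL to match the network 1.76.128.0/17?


Subnet mask: 255.255.128.0
Wildcard = 255.255.255.255 - subnet mask
255 - 255 = 0
255 - 255 = 0
255 - 128 = 127
255 - 0 = 255
Wildcard: 0.0.127.255


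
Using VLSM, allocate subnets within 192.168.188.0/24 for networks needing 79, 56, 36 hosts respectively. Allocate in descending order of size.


79 hosts -> /25 (126 usable): 192.168.188.0/25
56 hosts -> /26 (62 usable): 192.168.188.128/26
36 hosts -> /26 (62 usable): 192.168.188.192/26
Allocation: 192.168.188.0/25 (79 hosts, 126 usable); 192.168.188.128/26 (56 hosts, 62 usable); 192.168.188.192/26 (36 hosts, 62 usable)


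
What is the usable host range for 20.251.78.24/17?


Network: 20.251.0.0
Broadcast: 20.251.127.255
First usable = network + 1
Last usable = broadcast - 1
Range: 20.251.0.1 to 20.251.127.254


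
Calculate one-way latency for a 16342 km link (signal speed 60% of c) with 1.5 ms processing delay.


Speed = 0.6 * 3e5 km/s = 180000 km/s
Propagation delay = 16342 / 180000 = 0.0908 s = 90.7889 ms
Processing delay = 1.5 ms
Total one-way latency = 92.2889 ms


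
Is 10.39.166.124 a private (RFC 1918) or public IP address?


RFC 1918 private ranges:
  10.0.0.0/8 (10.0.0.0 - 10.255.255.255)
  172.16.0.0/12 (172.16.0.0 - 172.31.255.255)
  192.168.0.0/16 (192.168.0.0 - 192.168.255.255)
Private (in 10.0.0.0/8)


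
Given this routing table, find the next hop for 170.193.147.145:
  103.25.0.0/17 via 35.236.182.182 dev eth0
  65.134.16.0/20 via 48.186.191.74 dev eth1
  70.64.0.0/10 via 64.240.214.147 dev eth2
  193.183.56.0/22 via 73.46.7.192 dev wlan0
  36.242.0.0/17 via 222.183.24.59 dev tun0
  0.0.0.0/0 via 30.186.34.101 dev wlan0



Longest prefix match for 170.193.147.145:
  /17 103.25.0.0: no
  /20 65.134.16.0: no
  /10 70.64.0.0: no
  /22 193.183.56.0: no
  /17 36.242.0.0: no
  /0 0.0.0.0: MATCH
Selected: next-hop 30.186.34.101 via wlan0 (matched /0)


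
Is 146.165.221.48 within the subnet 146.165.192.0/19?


Subnet network: 146.165.192.0
Test IP AND mask: 146.165.192.0
Yes, 146.165.221.48 is in 146.165.192.0/19


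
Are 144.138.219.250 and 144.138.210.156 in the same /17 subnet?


Mask: 255.255.128.0
144.138.219.250 AND mask = 144.138.128.0
144.138.210.156 AND mask = 144.138.128.0
Yes, same subnet (144.138.128.0)


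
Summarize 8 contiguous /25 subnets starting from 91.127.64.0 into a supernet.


Original prefix: /25
Number of subnets: 8 = 2^3
New prefix = 25 - 3 = 22
Supernet: 91.127.64.0/22


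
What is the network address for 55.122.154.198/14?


IP:   00110111.01111010.10011010.11000110
Mask: 11111111.11111100.00000000.00000000
AND operation:
Net:  00110111.01111000.00000000.00000000
Network: 55.120.0.0/14


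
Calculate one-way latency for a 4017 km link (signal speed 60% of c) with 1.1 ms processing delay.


Speed = 0.6 * 3e5 km/s = 180000 km/s
Propagation delay = 4017 / 180000 = 0.0223 s = 22.3167 ms
Processing delay = 1.1 ms
Total one-way latency = 23.4167 ms


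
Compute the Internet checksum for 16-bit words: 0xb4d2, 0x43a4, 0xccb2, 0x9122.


Sum all words (with carry folding):
+ 0xb4d2 = 0xb4d2
+ 0x43a4 = 0xf876
+ 0xccb2 = 0xc529
+ 0x9122 = 0x564c
One's complement: ~0x564c
Checksum = 0xa9b3


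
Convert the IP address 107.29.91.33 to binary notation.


107 = 01101011
29 = 00011101
91 = 01011011
33 = 00100001
Binary: 01101011.00011101.01011011.00100001


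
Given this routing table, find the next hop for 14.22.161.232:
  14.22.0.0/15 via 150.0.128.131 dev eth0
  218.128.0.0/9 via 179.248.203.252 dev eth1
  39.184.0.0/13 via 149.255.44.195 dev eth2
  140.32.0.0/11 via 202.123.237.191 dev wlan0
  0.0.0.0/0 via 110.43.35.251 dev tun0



Longest prefix match for 14.22.161.232:
  /15 14.22.0.0: MATCH
  /9 218.128.0.0: no
  /13 39.184.0.0: no
  /11 140.32.0.0: no
  /0 0.0.0.0: MATCH
Selected: next-hop 150.0.128.131 via eth0 (matched /15)


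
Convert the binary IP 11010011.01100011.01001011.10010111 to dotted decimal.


11010011 = 211
01100011 = 99
01001011 = 75
10010111 = 151
IP: 211.99.75.151


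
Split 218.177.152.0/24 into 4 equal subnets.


New prefix = 24 + 2 = 26
Each subnet has 64 addresses
  218.177.152.0/26
  218.177.152.64/26
  218.177.152.128/26
  218.177.152.192/26
Subnets: 218.177.152.0/26, 218.177.152.64/26, 218.177.152.128/26, 218.177.152.192/26


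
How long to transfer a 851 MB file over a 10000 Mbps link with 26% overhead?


Effective throughput = 10000 * (1 - 26/100) = 7400 Mbps
File size in Mb = 851 * 8 = 6808 Mb
Time = 6808 / 7400
Time = 0.92 seconds


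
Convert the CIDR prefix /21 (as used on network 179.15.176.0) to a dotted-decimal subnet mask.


/21 means 21 network bits, 11 host bits
Binary: 11111111111111111111100000000000
Mask: 255.255.248.0


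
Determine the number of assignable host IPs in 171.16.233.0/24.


Host bits = 32 - 24 = 8
Total addresses = 2^8 = 256
Usable = total - 2 (network and broadcast)
Usable hosts: 254


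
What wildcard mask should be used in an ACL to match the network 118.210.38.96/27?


Subnet mask: 255.255.255.224
Wildcard = 255.255.255.255 - subnet mask
255 - 255 = 0
255 - 255 = 0
255 - 255 = 0
255 - 224 = 31
Wildcard: 0.0.0.31


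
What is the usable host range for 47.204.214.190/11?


Network: 47.192.0.0
Broadcast: 47.223.255.255
First usable = network + 1
Last usable = broadcast - 1
Range: 47.192.0.1 to 47.223.255.254


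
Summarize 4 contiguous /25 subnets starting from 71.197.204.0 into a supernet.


Original prefix: /25
Number of subnets: 4 = 2^2
New prefix = 25 - 2 = 23
Supernet: 71.197.204.0/23


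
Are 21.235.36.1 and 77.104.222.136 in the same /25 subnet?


Mask: 255.255.255.128
21.235.36.1 AND mask = 21.235.36.0
77.104.222.136 AND mask = 77.104.222.128
No, different subnets (21.235.36.0 vs 77.104.222.128)


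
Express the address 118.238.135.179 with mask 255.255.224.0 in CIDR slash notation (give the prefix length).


Binary: 11111111.11111111.11100000.00000000
Count leading 1s
Prefix: /19


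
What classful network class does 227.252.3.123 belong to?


First octet: 227
Binary: 11100011
1110xxxx -> Class D (224-239)
Class D (multicast), default mask N/A


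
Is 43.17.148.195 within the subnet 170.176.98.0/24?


Subnet network: 170.176.98.0
Test IP AND mask: 43.17.148.0
No, 43.17.148.195 is not in 170.176.98.0/24


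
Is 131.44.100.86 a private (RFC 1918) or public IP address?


RFC 1918 private ranges:
  10.0.0.0/8 (10.0.0.0 - 10.255.255.255)
  172.16.0.0/12 (172.16.0.0 - 172.31.255.255)
  192.168.0.0/16 (192.168.0.0 - 192.168.255.255)
Public (not in any RFC 1918 range)


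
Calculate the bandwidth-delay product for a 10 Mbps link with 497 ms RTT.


BDP = bandwidth * RTT
= 10 Mbps * 497 ms
= 10 * 1e6 * 497 / 1000 bits
= 4970000 bits
= 621250 bytes
= 606.6895 KB
BDP = 4970000 bits (621250 bytes)


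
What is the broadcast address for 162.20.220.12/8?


Network: 162.0.0.0/8
Host bits = 24
Set all host bits to 1:
Broadcast: 162.255.255.255


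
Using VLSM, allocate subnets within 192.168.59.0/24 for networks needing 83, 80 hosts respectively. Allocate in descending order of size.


83 hosts -> /25 (126 usable): 192.168.59.0/25
80 hosts -> /25 (126 usable): 192.168.59.128/25
Allocation: 192.168.59.0/25 (83 hosts, 126 usable); 192.168.59.128/25 (80 hosts, 126 usable)


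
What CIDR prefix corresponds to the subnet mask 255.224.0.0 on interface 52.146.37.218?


Binary: 11111111.11100000.00000000.00000000
Count leading 1s
Prefix: /11


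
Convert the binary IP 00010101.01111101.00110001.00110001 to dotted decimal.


00010101 = 21
01111101 = 125
00110001 = 49
00110001 = 49
IP: 21.125.49.49


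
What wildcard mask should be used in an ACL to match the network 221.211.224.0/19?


Subnet mask: 255.255.224.0
Wildcard = 255.255.255.255 - subnet mask
255 - 255 = 0
255 - 255 = 0
255 - 224 = 31
255 - 0 = 255
Wildcard: 0.0.31.255


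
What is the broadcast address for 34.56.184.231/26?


Network: 34.56.184.192/26
Host bits = 6
Set all host bits to 1:
Broadcast: 34.56.184.255


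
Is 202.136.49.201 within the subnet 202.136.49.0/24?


Subnet network: 202.136.49.0
Test IP AND mask: 202.136.49.0
Yes, 202.136.49.201 is in 202.136.49.0/24


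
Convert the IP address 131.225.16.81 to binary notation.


131 = 10000011
225 = 11100001
16 = 00010000
81 = 01010001
Binary: 10000011.11100001.00010000.01010001


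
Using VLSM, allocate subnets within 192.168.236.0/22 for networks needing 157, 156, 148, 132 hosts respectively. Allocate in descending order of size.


157 hosts -> /24 (254 usable): 192.168.236.0/24
156 hosts -> /24 (254 usable): 192.168.237.0/24
148 hosts -> /24 (254 usable): 192.168.238.0/24
132 hosts -> /24 (254 usable): 192.168.239.0/24
Allocation: 192.168.236.0/24 (157 hosts, 254 usable); 192.168.237.0/24 (156 hosts, 254 usable); 192.168.238.0/24 (148 hosts, 254 usable); 192.168.239.0/24 (132 hosts, 254 usable)


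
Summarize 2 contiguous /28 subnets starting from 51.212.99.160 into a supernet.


Original prefix: /28
Number of subnets: 2 = 2^1
New prefix = 28 - 1 = 27
Supernet: 51.212.99.160/27


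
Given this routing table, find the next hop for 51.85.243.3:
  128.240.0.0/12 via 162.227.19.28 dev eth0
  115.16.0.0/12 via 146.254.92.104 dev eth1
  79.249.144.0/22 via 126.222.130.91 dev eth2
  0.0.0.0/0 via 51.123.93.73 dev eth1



Longest prefix match for 51.85.243.3:
  /12 128.240.0.0: no
  /12 115.16.0.0: no
  /22 79.249.144.0: no
  /0 0.0.0.0: MATCH
Selected: next-hop 51.123.93.73 via eth1 (matched /0)


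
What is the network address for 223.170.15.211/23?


IP:   11011111.10101010.00001111.11010011
Mask: 11111111.11111111.11111110.00000000
AND operation:
Net:  11011111.10101010.00001110.00000000
Network: 223.170.14.0/23


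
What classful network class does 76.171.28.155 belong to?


First octet: 76
Binary: 01001100
0xxxxxxx -> Class A (1-126)
Class A, default mask 255.0.0.0 (/8)


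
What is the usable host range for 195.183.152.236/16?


Network: 195.183.0.0
Broadcast: 195.183.255.255
First usable = network + 1
Last usable = broadcast - 1
Range: 195.183.0.1 to 195.183.255.254


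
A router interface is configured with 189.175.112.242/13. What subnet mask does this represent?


/13 means 13 network bits, 19 host bits
Binary: 11111111111110000000000000000000
Mask: 255.248.0.0


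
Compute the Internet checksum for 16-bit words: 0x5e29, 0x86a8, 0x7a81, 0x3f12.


Sum all words (with carry folding):
+ 0x5e29 = 0x5e29
+ 0x86a8 = 0xe4d1
+ 0x7a81 = 0x5f53
+ 0x3f12 = 0x9e65
One's complement: ~0x9e65
Checksum = 0x619a


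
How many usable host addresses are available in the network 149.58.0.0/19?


Host bits = 32 - 19 = 13
Total addresses = 2^13 = 8192
Usable = total - 2 (network and broadcast)
Usable hosts: 8190


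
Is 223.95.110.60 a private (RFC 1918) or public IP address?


RFC 1918 private ranges:
  10.0.0.0/8 (10.0.0.0 - 10.255.255.255)
  172.16.0.0/12 (172.16.0.0 - 172.31.255.255)
  192.168.0.0/16 (192.168.0.0 - 192.168.255.255)
Public (not in any RFC 1918 range)


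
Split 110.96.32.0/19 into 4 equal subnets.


New prefix = 19 + 2 = 21
Each subnet has 2048 addresses
  110.96.32.0/21
  110.96.40.0/21
  110.96.48.0/21
  110.96.56.0/21
Subnets: 110.96.32.0/21, 110.96.40.0/21, 110.96.48.0/21, 110.96.56.0/21


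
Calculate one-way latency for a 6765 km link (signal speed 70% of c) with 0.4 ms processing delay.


Speed = 0.7 * 3e5 km/s = 210000 km/s
Propagation delay = 6765 / 210000 = 0.0322 s = 32.2143 ms
Processing delay = 0.4 ms
Total one-way latency = 32.6143 ms


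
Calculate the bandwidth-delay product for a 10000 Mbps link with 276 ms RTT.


BDP = bandwidth * RTT
= 10000 Mbps * 276 ms
= 10000 * 1e6 * 276 / 1000 bits
= 2760000000 bits
= 345000000 bytes
= 336914.0625 KB
BDP = 2760000000 bits (345000000 bytes)


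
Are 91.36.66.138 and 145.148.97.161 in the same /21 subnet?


Mask: 255.255.248.0
91.36.66.138 AND mask = 91.36.64.0
145.148.97.161 AND mask = 145.148.96.0
No, different subnets (91.36.64.0 vs 145.148.96.0)


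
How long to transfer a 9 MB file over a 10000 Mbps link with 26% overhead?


Effective throughput = 10000 * (1 - 26/100) = 7400 Mbps
File size in Mb = 9 * 8 = 72 Mb
Time = 72 / 7400
Time = 0.0097 seconds


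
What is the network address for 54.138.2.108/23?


IP:   00110110.10001010.00000010.01101100
Mask: 11111111.11111111.11111110.00000000
AND operation:
Net:  00110110.10001010.00000010.00000000
Network: 54.138.2.0/23


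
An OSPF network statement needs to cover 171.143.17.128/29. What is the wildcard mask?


Subnet mask: 255.255.255.248
Wildcard = 255.255.255.255 - subnet mask
255 - 255 = 0
255 - 255 = 0
255 - 255 = 0
255 - 248 = 7
Wildcard: 0.0.0.7


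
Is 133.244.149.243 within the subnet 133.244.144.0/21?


Subnet network: 133.244.144.0
Test IP AND mask: 133.244.144.0
Yes, 133.244.149.243 is in 133.244.144.0/21


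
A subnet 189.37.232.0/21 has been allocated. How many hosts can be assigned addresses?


Host bits = 32 - 21 = 11
Total addresses = 2^11 = 2048
Usable = total - 2 (network and broadcast)
Usable hosts: 2046


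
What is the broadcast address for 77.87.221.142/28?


Network: 77.87.221.128/28
Host bits = 4
Set all host bits to 1:
Broadcast: 77.87.221.143


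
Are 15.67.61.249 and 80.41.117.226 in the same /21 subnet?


Mask: 255.255.248.0
15.67.61.249 AND mask = 15.67.56.0
80.41.117.226 AND mask = 80.41.112.0
No, different subnets (15.67.56.0 vs 80.41.112.0)


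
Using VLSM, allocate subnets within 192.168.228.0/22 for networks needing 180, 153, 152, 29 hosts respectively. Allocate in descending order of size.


180 hosts -> /24 (254 usable): 192.168.228.0/24
153 hosts -> /24 (254 usable): 192.168.229.0/24
152 hosts -> /24 (254 usable): 192.168.230.0/24
29 hosts -> /27 (30 usable): 192.168.231.0/27
Allocation: 192.168.228.0/24 (180 hosts, 254 usable); 192.168.229.0/24 (153 hosts, 254 usable); 192.168.230.0/24 (152 hosts, 254 usable); 192.168.231.0/27 (29 hosts, 30 usable)


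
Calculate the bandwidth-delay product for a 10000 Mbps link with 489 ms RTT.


BDP = bandwidth * RTT
= 10000 Mbps * 489 ms
= 10000 * 1e6 * 489 / 1000 bits
= 4890000000 bits
= 611250000 bytes
= 596923.8281 KB
BDP = 4890000000 bits (611250000 bytes)


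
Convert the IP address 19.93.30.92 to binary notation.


19 = 00010011
93 = 01011101
30 = 00011110
92 = 01011100
Binary: 00010011.01011101.00011110.01011100


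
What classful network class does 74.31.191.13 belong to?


First octet: 74
Binary: 01001010
0xxxxxxx -> Class A (1-126)
Class A, default mask 255.0.0.0 (/8)


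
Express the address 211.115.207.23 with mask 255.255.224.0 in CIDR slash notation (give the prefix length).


Binary: 11111111.11111111.11100000.00000000
Count leading 1s
Prefix: /19


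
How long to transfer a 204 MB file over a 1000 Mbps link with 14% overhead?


Effective throughput = 1000 * (1 - 14/100) = 860 Mbps
File size in Mb = 204 * 8 = 1632 Mb
Time = 1632 / 860
Time = 1.8977 seconds


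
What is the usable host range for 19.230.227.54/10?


Network: 19.192.0.0
Broadcast: 19.255.255.255
First usable = network + 1
Last usable = broadcast - 1
Range: 19.192.0.1 to 19.255.255.254


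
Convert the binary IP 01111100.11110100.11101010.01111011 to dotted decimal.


01111100 = 124
11110100 = 244
11101010 = 234
01111011 = 123
IP: 124.244.234.123


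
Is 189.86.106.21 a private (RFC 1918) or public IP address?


RFC 1918 private ranges:
  10.0.0.0/8 (10.0.0.0 - 10.255.255.255)
  172.16.0.0/12 (172.16.0.0 - 172.31.255.255)
  192.168.0.0/16 (192.168.0.0 - 192.168.255.255)
Public (not in any RFC 1918 range)


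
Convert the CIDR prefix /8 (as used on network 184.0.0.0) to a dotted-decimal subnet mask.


/8 means 8 network bits, 24 host bits
Binary: 11111111000000000000000000000000
Mask: 255.0.0.0
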